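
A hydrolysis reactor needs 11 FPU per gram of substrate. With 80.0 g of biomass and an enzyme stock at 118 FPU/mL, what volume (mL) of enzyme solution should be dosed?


V = dosage * m_sub / activity
V = 11 * 80.0 / 118
V = 7.4576 mL

7.4576 mL


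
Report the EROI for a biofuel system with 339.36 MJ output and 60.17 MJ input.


EROI = E_out / E_in
= 339.36 / 60.17
= 5.6400

5.6400


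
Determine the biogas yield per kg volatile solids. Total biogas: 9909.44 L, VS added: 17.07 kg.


Y = V / VS
= 9909.44 / 17.07
= 580.5179 L/kg VS

580.5179 L/kg VS


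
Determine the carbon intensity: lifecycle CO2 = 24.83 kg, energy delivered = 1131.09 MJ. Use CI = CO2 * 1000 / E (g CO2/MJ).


CI = CO2 * 1000 / E
= 24.83 * 1000 / 1131.09
= 21.9523 g CO2/MJ

21.9523 g CO2/MJ


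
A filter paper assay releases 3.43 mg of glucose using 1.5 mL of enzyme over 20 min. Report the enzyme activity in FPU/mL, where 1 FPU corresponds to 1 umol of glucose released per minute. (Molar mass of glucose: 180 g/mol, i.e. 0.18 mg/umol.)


Activity = glucose_mg / (0.18 mg/umol * V_mL * t_min)
= 3.43 / (0.18 * 1.5 * 20)
= 0.6352 FPU/mL

0.6352 FPU/mL


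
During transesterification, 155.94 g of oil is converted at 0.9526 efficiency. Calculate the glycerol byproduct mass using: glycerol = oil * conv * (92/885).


glycerol = oil * conv * (92/885)
= 155.94 * 0.9526 * 92 / 885
= 15.4423 g

15.4423 g


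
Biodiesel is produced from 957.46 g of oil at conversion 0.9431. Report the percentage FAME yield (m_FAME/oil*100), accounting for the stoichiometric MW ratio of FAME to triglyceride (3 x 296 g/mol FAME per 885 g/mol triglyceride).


m_FAME = oil * conv * (3 * 296 / 885) = oil * conv * (888/885)
= 957.46 * 0.9431 * 888 / 885
= 906.0415 g
Y = m_FAME / oil * 100 = conv * (888/885) * 100
= 0.9431 * 888 / 885 * 100
= 94.63%

94.63%


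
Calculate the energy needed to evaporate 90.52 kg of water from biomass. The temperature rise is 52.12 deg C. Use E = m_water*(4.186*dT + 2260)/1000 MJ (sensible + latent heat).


E = m_water * (4.186 * dT + 2260) / 1000
= 90.52 * (4.186 * 52.12 + 2260) / 1000
= 224.3243 MJ

224.3243 MJ


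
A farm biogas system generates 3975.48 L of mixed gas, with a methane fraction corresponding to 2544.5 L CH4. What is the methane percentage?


CH4% = V_CH4 / V_total * 100
= 2544.5 / 3975.48 * 100
= 64.0048%

64.0048%


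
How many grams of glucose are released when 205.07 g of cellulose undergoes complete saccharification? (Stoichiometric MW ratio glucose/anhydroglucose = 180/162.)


glucose = cellulose * 180/162
= 205.07 * 180/162
= 227.8556 g

227.8556 g


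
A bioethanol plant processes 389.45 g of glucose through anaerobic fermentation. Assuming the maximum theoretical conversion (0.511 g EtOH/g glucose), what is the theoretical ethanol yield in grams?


Theoretical ethanol yield: m_EtOH = 0.511 * m_glucose
m_EtOH = 0.511 * 389.45 = 199.0089 g

199.0089 g


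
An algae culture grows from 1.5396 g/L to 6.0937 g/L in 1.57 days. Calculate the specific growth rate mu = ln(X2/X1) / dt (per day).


mu = ln(X2/X1) / dt
= ln(6.0937/1.5396) / 1.57
= 0.8763 per day

0.8763 per day


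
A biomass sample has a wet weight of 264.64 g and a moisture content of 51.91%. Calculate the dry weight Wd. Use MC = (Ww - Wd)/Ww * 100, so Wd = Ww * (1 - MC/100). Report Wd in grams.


Wd = Ww * (1 - MC/100)
= 264.64 * (1 - 51.91/100)
= 127.2654 g

127.2654 g


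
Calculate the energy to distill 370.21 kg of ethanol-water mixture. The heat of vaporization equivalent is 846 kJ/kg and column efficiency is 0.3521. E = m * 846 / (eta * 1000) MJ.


E = m * 846 / (eta * 1000)
= 370.21 * 846 / (0.3521 * 1000)
= 889.5134 MJ

889.5134 MJ


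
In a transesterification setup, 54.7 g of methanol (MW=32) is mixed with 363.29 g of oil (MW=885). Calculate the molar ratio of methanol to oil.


Molar ratio = n_MeOH / n_oil = (MeOH/32) / (oil/885) = (MeOH * 885) / (32 * oil)
= (54.7 * 885) / (32 * 363.29)
= 4.1642

4.1642


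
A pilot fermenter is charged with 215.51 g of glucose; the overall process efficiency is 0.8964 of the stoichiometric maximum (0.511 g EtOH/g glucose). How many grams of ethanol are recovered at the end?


Actual ethanol: m = 0.511 * 215.51 * 0.8964
m = 98.7166 g

98.7166 g


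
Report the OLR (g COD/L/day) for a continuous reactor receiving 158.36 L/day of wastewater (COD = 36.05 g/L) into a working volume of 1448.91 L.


OLR = Q * S / V
= 158.36 * 36.05 / 1448.91
= 3.9401 g/L/day

3.9401 g/L/day


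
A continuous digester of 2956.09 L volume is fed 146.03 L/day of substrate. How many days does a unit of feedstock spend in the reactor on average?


HRT = V / Q
= 2956.09 / 146.03
= 20.2430 days

20.2430 days


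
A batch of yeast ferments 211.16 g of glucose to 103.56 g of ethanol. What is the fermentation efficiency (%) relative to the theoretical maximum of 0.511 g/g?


Fermentation efficiency = (actual / (0.511 * glucose)) * 100
= (103.56 / (0.511 * 211.16)) * 100
= 95.9753%

95.9753%


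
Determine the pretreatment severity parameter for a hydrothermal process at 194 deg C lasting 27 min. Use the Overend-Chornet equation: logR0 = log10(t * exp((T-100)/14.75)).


logR0 = log10(t * exp((T - 100) / 14.75))
= log10(27 * exp((194 - 100) / 14.75))
= 4.1991

4.1991


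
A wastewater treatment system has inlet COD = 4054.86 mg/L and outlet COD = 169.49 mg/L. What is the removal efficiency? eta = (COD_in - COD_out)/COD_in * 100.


eta = (COD_in - COD_out) / COD_in * 100
= (4054.86 - 169.49) / 4054.86 * 100
= 95.8201%

95.8201%


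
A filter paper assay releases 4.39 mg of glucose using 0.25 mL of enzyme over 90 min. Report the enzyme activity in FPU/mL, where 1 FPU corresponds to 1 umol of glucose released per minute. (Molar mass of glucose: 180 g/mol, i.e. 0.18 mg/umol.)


Activity = glucose_mg / (0.18 mg/umol * V_mL * t_min)
= 4.39 / (0.18 * 0.25 * 90)
= 1.0840 FPU/mL

1.0840 FPU/mL


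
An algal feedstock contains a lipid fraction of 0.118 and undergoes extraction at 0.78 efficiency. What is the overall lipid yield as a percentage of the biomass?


Y = lipid_content * extraction_eff * 100
= 0.118 * 0.78 * 100
= 9.2040%

9.2040%


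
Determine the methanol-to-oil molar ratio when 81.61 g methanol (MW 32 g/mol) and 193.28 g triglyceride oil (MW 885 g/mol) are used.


Molar ratio = n_MeOH / n_oil = (MeOH/32) / (oil/885) = (MeOH * 885) / (32 * oil)
= (81.61 * 885) / (32 * 193.28)
= 11.6775

11.6775


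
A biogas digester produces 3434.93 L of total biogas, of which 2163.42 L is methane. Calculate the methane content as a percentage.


CH4% = V_CH4 / V_total * 100
= 2163.42 / 3434.93 * 100
= 62.9829%

62.9829%


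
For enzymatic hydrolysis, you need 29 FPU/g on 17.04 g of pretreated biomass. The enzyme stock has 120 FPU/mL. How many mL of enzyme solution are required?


V = dosage * m_sub / activity
V = 29 * 17.04 / 120
V = 4.1180 mL

4.1180 mL


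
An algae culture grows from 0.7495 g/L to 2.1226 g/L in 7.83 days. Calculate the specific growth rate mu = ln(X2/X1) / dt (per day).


mu = ln(X2/X1) / dt
= ln(2.1226/0.7495) / 7.83
= 0.1329 per day

0.1329 per day


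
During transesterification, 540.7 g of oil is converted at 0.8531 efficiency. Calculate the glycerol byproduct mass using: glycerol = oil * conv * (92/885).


glycerol = oil * conv * (92/885)
= 540.7 * 0.8531 * 92 / 885
= 47.9514 g

47.9514 g


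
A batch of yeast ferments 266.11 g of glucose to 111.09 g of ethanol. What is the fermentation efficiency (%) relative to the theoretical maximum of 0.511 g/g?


Fermentation efficiency = (actual / (0.511 * glucose)) * 100
= (111.09 / (0.511 * 266.11)) * 100
= 81.6945%

81.6945%


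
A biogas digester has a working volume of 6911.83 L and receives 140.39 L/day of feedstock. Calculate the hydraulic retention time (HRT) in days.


HRT = V / Q
= 6911.83 / 140.39
= 49.2331 days

49.2331 days


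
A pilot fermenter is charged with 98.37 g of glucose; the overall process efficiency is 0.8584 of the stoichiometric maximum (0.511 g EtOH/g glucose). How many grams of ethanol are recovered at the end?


Actual ethanol: m = 0.511 * 98.37 * 0.8584
m = 43.1493 g

43.1493 g


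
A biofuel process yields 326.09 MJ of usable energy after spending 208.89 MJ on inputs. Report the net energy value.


NEV = E_out - E_in
= 326.09 - 208.89
= 117.2000 MJ

117.2000 MJ


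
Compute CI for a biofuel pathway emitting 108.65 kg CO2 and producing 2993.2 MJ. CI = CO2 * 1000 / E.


CI = CO2 * 1000 / E
= 108.65 * 1000 / 2993.2
= 36.2989 g CO2/MJ

36.2989 g CO2/MJ


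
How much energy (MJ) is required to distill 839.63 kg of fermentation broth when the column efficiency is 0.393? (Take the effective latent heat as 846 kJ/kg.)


E = m * 846 / (eta * 1000)
= 839.63 * 846 / (0.393 * 1000)
= 1807.4478 MJ

1807.4478 MJ


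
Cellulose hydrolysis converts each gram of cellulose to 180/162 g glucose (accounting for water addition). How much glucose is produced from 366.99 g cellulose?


glucose = cellulose * 180/162
= 366.99 * 180/162
= 407.7667 g

407.7667 g


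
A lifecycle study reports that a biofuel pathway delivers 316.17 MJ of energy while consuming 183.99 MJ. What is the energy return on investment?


EROI = E_out / E_in
= 316.17 / 183.99
= 1.7184

1.7184


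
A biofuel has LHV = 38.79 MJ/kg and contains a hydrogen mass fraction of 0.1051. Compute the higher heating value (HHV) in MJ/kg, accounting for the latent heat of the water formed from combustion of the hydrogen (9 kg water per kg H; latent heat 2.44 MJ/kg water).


HHV = LHV + H_frac * 9 * 2.44
= 38.79 + 0.1051 * 9 * 2.44
= 41.0980 MJ/kg

41.0980 MJ/kg


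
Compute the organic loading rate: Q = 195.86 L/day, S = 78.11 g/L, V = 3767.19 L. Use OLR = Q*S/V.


OLR = Q * S / V
= 195.86 * 78.11 / 3767.19
= 4.0610 g/L/day

4.0610 g/L/day


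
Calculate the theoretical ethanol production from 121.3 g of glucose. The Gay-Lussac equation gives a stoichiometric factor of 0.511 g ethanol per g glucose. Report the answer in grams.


Theoretical ethanol yield: m_EtOH = 0.511 * m_glucose
m_EtOH = 0.511 * 121.3 = 61.9843 g

61.9843 g


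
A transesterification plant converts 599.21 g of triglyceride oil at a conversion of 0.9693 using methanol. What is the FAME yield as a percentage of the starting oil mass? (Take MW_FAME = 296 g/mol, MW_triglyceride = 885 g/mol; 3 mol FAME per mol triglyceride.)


m_FAME = oil * conv * (3 * 296 / 885) = oil * conv * (888/885)
= 599.21 * 0.9693 * 888 / 885
= 582.7831 g
Y = m_FAME / oil * 100 = conv * (888/885) * 100
= 0.9693 * 888 / 885 * 100
= 97.26%

97.26%


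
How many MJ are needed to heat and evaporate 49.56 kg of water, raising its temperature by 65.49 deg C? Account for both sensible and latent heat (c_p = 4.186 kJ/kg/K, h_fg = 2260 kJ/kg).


E = m_water * (4.186 * dT + 2260) / 1000
= 49.56 * (4.186 * 65.49 + 2260) / 1000
= 125.5920 MJ

125.5920 MJ


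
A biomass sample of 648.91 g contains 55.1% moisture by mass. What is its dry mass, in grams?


Wd = Ww * (1 - MC/100)
= 648.91 * (1 - 55.1/100)
= 291.3606 g

291.3606 g


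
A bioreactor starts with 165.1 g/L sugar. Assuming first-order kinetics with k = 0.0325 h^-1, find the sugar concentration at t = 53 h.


S = S0 * exp(-k * t)
S = 165.1 * exp(-0.0325 * 53)
S = 29.4900 g/L

29.4900 g/L


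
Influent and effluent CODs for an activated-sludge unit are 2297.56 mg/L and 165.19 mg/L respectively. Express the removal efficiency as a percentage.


eta = (COD_in - COD_out) / COD_in * 100
= (2297.56 - 165.19) / 2297.56 * 100
= 92.8102%

92.8102%


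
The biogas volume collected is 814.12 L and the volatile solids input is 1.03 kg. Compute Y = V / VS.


Y = V / VS
= 814.12 / 1.03
= 790.4078 L/kg VS

790.4078 L/kg VS


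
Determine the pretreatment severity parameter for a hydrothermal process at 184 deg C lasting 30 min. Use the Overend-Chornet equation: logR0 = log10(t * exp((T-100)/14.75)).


logR0 = log10(t * exp((T - 100) / 14.75))
= log10(30 * exp((184 - 100) / 14.75))
= 3.9504

3.9504


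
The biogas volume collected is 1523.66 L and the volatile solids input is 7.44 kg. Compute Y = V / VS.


Y = V / VS
= 1523.66 / 7.44
= 204.7930 L/kg VS

204.7930 L/kg VS


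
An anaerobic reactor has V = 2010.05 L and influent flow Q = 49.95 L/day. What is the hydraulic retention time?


HRT = V / Q
= 2010.05 / 49.95
= 40.2412 days

40.2412 days


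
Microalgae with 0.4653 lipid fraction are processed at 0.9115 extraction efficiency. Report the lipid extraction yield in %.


Y = lipid_content * extraction_eff * 100
= 0.4653 * 0.9115 * 100
= 42.4121%

42.4121%


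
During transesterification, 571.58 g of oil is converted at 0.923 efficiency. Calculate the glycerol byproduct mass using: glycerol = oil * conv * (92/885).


glycerol = oil * conv * (92/885)
= 571.58 * 0.923 * 92 / 885
= 54.8433 g

54.8433 g


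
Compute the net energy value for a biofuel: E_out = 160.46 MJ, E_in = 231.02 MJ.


NEV = E_out - E_in
= 160.46 - 231.02
= -70.5600 MJ

-70.5600 MJ


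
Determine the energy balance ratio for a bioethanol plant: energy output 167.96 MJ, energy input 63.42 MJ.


EROI = E_out / E_in
= 167.96 / 63.42
= 2.6484

2.6484


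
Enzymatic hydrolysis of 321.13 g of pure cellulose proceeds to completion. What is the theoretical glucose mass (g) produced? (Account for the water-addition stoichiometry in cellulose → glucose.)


glucose = cellulose * 180/162
= 321.13 * 180/162
= 356.8111 g

356.8111 g


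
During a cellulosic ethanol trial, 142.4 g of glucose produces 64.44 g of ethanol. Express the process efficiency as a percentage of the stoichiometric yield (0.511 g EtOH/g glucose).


Fermentation efficiency = (actual / (0.511 * glucose)) * 100
= (64.44 / (0.511 * 142.4)) * 100
= 88.5574%

88.5574%


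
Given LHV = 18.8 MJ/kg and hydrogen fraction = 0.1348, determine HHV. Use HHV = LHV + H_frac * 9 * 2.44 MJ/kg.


HHV = LHV + H_frac * 9 * 2.44
= 18.8 + 0.1348 * 9 * 2.44
= 21.7602 MJ/kg

21.7602 MJ/kg


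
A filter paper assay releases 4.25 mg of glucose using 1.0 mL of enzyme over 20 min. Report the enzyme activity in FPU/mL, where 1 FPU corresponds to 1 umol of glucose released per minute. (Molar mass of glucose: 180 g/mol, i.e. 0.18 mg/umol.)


Activity = glucose_mg / (0.18 mg/umol * V_mL * t_min)
= 4.25 / (0.18 * 1.0 * 20)
= 1.1806 FPU/mL

1.1806 FPU/mL


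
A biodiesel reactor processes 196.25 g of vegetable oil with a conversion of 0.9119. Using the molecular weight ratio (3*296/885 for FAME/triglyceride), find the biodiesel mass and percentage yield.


m_FAME = oil * conv * (3 * 296 / 885) = oil * conv * (888/885)
= 196.25 * 0.9119 * 888 / 885
= 179.5670 g
Y = m_FAME / oil * 100 = conv * (888/885) * 100
= 0.9119 * 888 / 885 * 100
= 91.50%

179.5670 g FAME; Y = 91.50%


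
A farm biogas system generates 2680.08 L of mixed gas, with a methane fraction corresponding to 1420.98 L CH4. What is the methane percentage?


CH4% = V_CH4 / V_total * 100
= 1420.98 / 2680.08 * 100
= 53.0201%

53.0201%


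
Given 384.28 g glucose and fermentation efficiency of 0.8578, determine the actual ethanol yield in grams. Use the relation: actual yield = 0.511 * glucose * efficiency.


Actual ethanol: m = 0.511 * 384.28 * 0.8578
m = 168.4437 g

168.4437 g


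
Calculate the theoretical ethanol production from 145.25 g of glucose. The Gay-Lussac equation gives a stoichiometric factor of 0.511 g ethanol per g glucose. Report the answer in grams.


Theoretical ethanol yield: m_EtOH = 0.511 * m_glucose
m_EtOH = 0.511 * 145.25 = 74.2228 g

74.2228 g


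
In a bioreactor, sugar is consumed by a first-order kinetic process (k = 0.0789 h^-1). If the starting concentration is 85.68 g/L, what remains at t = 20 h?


S = S0 * exp(-k * t)
S = 85.68 * exp(-0.0789 * 20)
S = 17.6833 g/L

17.6833 g/L


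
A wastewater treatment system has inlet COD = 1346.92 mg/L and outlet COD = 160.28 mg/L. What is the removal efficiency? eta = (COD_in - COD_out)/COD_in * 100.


eta = (COD_in - COD_out) / COD_in * 100
= (1346.92 - 160.28) / 1346.92 * 100
= 88.1003%

88.1003%


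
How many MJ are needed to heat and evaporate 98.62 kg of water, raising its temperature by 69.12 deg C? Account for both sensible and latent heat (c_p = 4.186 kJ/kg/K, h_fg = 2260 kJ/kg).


E = m_water * (4.186 * dT + 2260) / 1000
= 98.62 * (4.186 * 69.12 + 2260) / 1000
= 251.4155 MJ

251.4155 MJ


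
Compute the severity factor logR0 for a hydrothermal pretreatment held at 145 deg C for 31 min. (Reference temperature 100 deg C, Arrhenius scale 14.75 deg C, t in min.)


logR0 = log10(t * exp((T - 100) / 14.75))
= log10(31 * exp((145 - 100) / 14.75))
= 2.8163

2.8163


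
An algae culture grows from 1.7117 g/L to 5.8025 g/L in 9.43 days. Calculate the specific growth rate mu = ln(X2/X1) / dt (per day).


mu = ln(X2/X1) / dt
= ln(5.8025/1.7117) / 9.43
= 0.1295 per day

0.1295 per day


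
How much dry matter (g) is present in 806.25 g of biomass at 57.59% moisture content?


Wd = Ww * (1 - MC/100)
= 806.25 * (1 - 57.59/100)
= 341.9306 g

341.9306 g


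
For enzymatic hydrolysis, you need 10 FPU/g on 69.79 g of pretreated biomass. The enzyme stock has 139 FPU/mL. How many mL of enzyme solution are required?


V = dosage * m_sub / activity
V = 10 * 69.79 / 139
V = 5.0209 mL

5.0209 mL


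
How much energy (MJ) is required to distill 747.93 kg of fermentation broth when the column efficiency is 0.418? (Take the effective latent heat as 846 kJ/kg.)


E = m * 846 / (eta * 1000)
= 747.93 * 846 / (0.418 * 1000)
= 1513.7531 MJ

1513.7531 MJ


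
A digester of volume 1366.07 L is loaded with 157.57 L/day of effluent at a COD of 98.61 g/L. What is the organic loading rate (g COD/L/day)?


OLR = Q * S / V
= 157.57 * 98.61 / 1366.07
= 11.3742 g/L/day

11.3742 g/L/day


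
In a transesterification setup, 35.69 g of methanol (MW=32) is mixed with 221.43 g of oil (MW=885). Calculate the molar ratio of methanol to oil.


Molar ratio = n_MeOH / n_oil = (MeOH/32) / (oil/885) = (MeOH * 885) / (32 * oil)
= (35.69 * 885) / (32 * 221.43)
= 4.4576

4.4576


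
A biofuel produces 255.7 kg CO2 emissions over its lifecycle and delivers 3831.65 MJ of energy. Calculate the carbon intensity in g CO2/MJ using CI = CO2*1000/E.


CI = CO2 * 1000 / E
= 255.7 * 1000 / 3831.65
= 66.7337 g CO2/MJ

66.7337 g CO2/MJ


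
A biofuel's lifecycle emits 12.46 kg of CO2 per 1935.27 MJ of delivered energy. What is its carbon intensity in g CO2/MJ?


CI = CO2 * 1000 / E
= 12.46 * 1000 / 1935.27
= 6.4384 g CO2/MJ

6.4384 g CO2/MJ


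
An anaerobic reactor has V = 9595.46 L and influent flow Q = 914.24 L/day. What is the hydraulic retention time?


HRT = V / Q
= 9595.46 / 914.24
= 10.4956 days

10.4956 days


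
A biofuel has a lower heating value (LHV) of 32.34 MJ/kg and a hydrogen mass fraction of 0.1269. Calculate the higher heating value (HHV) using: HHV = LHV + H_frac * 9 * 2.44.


HHV = LHV + H_frac * 9 * 2.44
= 32.34 + 0.1269 * 9 * 2.44
= 35.1267 MJ/kg

35.1267 MJ/kg


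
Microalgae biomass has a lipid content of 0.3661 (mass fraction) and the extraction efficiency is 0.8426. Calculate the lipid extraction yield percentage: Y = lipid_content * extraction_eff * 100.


Y = lipid_content * extraction_eff * 100
= 0.3661 * 0.8426 * 100
= 30.8476%

30.8476%


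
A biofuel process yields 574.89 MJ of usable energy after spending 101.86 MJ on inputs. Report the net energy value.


NEV = E_out - E_in
= 574.89 - 101.86
= 473.0300 MJ

473.0300 MJ


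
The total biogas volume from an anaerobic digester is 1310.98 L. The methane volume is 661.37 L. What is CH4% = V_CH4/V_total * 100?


CH4% = V_CH4 / V_total * 100
= 661.37 / 1310.98 * 100
= 50.4485%

50.4485%


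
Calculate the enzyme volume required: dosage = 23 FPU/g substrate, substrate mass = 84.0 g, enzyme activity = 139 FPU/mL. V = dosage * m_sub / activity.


V = dosage * m_sub / activity
V = 23 * 84.0 / 139
V = 13.8993 mL

13.8993 mL


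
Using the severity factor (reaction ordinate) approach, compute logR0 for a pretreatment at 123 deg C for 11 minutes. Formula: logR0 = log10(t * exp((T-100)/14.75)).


logR0 = log10(t * exp((T - 100) / 14.75))
= log10(11 * exp((123 - 100) / 14.75))
= 1.7186

1.7186


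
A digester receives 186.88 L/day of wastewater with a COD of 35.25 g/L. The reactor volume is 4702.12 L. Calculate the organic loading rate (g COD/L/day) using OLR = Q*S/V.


OLR = Q * S / V
= 186.88 * 35.25 / 4702.12
= 1.4010 g/L/day

1.4010 g/L/day


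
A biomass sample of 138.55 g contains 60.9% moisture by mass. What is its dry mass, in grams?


Wd = Ww * (1 - MC/100)
= 138.55 * (1 - 60.9/100)
= 54.1731 g

54.1731 g


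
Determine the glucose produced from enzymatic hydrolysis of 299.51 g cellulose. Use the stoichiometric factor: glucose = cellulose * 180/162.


glucose = cellulose * 180/162
= 299.51 * 180/162
= 332.7889 g

332.7889 g


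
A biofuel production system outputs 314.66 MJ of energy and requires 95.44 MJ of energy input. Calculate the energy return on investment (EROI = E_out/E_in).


EROI = E_out / E_in
= 314.66 / 95.44
= 3.2969

3.2969


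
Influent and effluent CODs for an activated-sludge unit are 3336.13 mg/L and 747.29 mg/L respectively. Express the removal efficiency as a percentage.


eta = (COD_in - COD_out) / COD_in * 100
= (3336.13 - 747.29) / 3336.13 * 100
= 77.6001%

77.6001%


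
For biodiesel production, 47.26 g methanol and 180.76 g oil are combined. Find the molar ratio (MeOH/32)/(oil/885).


Molar ratio = n_MeOH / n_oil = (MeOH/32) / (oil/885) = (MeOH * 885) / (32 * oil)
= (47.26 * 885) / (32 * 180.76)
= 7.2308

7.2308


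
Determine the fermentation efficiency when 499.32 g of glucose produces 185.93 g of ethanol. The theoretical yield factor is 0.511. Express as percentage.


Fermentation efficiency = (actual / (0.511 * glucose)) * 100
= (185.93 / (0.511 * 499.32)) * 100
= 72.8701%

72.8701%


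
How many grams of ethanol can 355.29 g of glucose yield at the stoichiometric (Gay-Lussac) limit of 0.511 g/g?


Theoretical ethanol yield: m_EtOH = 0.511 * m_glucose
m_EtOH = 0.511 * 355.29 = 181.5532 g

181.5532 g


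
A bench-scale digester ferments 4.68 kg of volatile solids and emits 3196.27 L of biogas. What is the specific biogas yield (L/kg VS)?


Y = V / VS
= 3196.27 / 4.68
= 682.9637 L/kg VS

682.9637 L/kg VS


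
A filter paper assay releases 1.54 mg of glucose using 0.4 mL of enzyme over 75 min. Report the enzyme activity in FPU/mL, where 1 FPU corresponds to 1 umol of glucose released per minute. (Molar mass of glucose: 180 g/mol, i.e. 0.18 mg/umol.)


Activity = glucose_mg / (0.18 mg/umol * V_mL * t_min)
= 1.54 / (0.18 * 0.4 * 75)
= 0.2852 FPU/mL

0.2852 FPU/mL


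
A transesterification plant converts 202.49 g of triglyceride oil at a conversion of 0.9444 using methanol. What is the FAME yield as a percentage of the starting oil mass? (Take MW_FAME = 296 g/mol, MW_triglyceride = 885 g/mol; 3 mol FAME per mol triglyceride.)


m_FAME = oil * conv * (3 * 296 / 885) = oil * conv * (888/885)
= 202.49 * 0.9444 * 888 / 885
= 191.8798 g
Y = m_FAME / oil * 100 = conv * (888/885) * 100
= 0.9444 * 888 / 885 * 100
= 94.76%

94.76%


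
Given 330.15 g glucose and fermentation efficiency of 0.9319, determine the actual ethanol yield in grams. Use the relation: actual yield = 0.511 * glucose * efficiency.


Actual ethanol: m = 0.511 * 330.15 * 0.9319
m = 157.2177 g

157.2177 g


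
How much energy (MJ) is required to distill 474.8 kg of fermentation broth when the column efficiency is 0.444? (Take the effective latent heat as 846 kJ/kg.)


E = m * 846 / (eta * 1000)
= 474.8 * 846 / (0.444 * 1000)
= 904.6865 MJ

904.6865 MJ


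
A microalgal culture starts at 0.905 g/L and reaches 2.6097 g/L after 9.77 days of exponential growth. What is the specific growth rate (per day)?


mu = ln(X2/X1) / dt
= ln(2.6097/0.905) / 9.77
= 0.1084 per day

0.1084 per day


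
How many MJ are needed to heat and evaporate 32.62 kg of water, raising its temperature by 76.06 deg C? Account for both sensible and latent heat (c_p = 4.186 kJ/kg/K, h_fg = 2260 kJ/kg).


E = m_water * (4.186 * dT + 2260) / 1000
= 32.62 * (4.186 * 76.06 + 2260) / 1000
= 84.1070 MJ

84.1070 MJ


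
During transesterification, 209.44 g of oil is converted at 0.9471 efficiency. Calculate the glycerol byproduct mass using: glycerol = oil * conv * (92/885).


glycerol = oil * conv * (92/885)
= 209.44 * 0.9471 * 92 / 885
= 20.6205 g

20.6205 g


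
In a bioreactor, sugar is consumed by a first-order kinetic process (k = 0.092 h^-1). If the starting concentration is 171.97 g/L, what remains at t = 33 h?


S = S0 * exp(-k * t)
S = 171.97 * exp(-0.092 * 33)
S = 8.2591 g/L

8.2591 g/L


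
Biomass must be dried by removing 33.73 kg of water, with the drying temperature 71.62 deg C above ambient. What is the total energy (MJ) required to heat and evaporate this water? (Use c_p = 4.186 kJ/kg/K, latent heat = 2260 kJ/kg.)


E = m_water * (4.186 * dT + 2260) / 1000
= 33.73 * (4.186 * 71.62 + 2260) / 1000
= 86.3421 MJ

86.3421 MJ


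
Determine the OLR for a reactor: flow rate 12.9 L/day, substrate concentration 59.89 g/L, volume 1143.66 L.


OLR = Q * S / V
= 12.9 * 59.89 / 1143.66
= 0.6755 g/L/day

0.6755 g/L/day


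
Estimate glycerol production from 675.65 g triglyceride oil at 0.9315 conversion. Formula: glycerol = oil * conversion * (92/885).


glycerol = oil * conv * (92/885)
= 675.65 * 0.9315 * 92 / 885
= 65.4258 g

65.4258 g


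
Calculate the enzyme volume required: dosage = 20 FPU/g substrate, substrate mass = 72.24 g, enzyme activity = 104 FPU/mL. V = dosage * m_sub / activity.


V = dosage * m_sub / activity
V = 20 * 72.24 / 104
V = 13.8923 mL

13.8923 mL


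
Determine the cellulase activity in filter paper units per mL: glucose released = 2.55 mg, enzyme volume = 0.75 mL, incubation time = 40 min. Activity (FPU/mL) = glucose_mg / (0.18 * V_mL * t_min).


Activity = glucose_mg / (0.18 mg/umol * V_mL * t_min)
= 2.55 / (0.18 * 0.75 * 40)
= 0.4722 FPU/mL

0.4722 FPU/mL


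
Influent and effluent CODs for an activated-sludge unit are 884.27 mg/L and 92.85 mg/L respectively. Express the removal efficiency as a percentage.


eta = (COD_in - COD_out) / COD_in * 100
= (884.27 - 92.85) / 884.27 * 100
= 89.4998%

89.4998%


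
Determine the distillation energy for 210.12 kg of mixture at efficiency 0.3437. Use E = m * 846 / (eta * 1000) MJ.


E = m * 846 / (eta * 1000)
= 210.12 * 846 / (0.3437 * 1000)
= 517.1997 MJ

517.1997 MJ


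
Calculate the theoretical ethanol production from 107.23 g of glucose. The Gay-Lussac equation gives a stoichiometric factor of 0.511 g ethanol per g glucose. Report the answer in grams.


Theoretical ethanol yield: m_EtOH = 0.511 * m_glucose
m_EtOH = 0.511 * 107.23 = 54.7945 g

54.7945 g


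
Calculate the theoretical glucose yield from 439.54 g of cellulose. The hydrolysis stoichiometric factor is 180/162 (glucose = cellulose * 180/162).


glucose = cellulose * 180/162
= 439.54 * 180/162
= 488.3778 g

488.3778 g


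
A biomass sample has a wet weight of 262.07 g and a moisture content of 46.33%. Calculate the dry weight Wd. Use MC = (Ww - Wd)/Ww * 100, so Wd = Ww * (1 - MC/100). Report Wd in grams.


Wd = Ww * (1 - MC/100)
= 262.07 * (1 - 46.33/100)
= 140.6530 g

140.6530 g


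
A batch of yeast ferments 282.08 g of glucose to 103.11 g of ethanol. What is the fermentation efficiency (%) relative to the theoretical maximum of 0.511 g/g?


Fermentation efficiency = (actual / (0.511 * glucose)) * 100
= (103.11 / (0.511 * 282.08)) * 100
= 71.5332%

71.5332%


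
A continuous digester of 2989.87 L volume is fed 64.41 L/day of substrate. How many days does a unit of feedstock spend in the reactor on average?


HRT = V / Q
= 2989.87 / 64.41
= 46.4193 days

46.4193 days


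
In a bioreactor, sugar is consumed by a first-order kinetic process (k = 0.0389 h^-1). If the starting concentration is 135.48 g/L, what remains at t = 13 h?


S = S0 * exp(-k * t)
S = 135.48 * exp(-0.0389 * 13)
S = 81.7057 g/L

81.7057 g/L


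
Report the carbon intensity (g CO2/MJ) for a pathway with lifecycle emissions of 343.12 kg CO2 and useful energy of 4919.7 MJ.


CI = CO2 * 1000 / E
= 343.12 * 1000 / 4919.7
= 69.7441 g CO2/MJ

69.7441 g CO2/MJ


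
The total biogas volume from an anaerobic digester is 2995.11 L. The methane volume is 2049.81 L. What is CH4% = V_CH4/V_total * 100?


CH4% = V_CH4 / V_total * 100
= 2049.81 / 2995.11 * 100
= 68.4386%

68.4386%


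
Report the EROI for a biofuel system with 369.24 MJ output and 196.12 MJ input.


EROI = E_out / E_in
= 369.24 / 196.12
= 1.8827

1.8827


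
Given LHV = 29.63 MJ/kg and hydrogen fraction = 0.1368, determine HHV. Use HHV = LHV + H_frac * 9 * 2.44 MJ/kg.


HHV = LHV + H_frac * 9 * 2.44
= 29.63 + 0.1368 * 9 * 2.44
= 32.6341 MJ/kg

32.6341 MJ/kg


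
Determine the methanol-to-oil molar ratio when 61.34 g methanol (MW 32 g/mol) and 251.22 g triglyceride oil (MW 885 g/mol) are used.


Molar ratio = n_MeOH / n_oil = (MeOH/32) / (oil/885) = (MeOH * 885) / (32 * oil)
= (61.34 * 885) / (32 * 251.22)
= 6.7528

6.7528


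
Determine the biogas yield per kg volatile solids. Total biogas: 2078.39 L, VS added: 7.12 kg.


Y = V / VS
= 2078.39 / 7.12
= 291.9087 L/kg VS

291.9087 L/kg VS


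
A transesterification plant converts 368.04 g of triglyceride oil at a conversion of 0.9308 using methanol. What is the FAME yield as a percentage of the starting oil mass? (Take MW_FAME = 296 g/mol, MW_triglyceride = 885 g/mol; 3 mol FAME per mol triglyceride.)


m_FAME = oil * conv * (3 * 296 / 885) = oil * conv * (888/885)
= 368.04 * 0.9308 * 888 / 885
= 343.7329 g
Y = m_FAME / oil * 100 = conv * (888/885) * 100
= 0.9308 * 888 / 885 * 100
= 93.40%

93.40%


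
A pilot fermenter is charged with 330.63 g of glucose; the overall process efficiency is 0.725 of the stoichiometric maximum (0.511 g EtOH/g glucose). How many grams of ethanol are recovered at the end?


Actual ethanol: m = 0.511 * 330.63 * 0.725
m = 122.4901 g

122.4901 g


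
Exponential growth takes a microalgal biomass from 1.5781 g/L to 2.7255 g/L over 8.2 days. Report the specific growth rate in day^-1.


mu = ln(X2/X1) / dt
= ln(2.7255/1.5781) / 8.2
= 0.0666 per day

0.0666 per day


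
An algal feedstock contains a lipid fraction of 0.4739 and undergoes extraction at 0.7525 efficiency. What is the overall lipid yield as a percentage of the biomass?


Y = lipid_content * extraction_eff * 100
= 0.4739 * 0.7525 * 100
= 35.6610%

35.6610%


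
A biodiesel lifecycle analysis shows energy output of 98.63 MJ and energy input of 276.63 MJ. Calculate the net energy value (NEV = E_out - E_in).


NEV = E_out - E_in
= 98.63 - 276.63
= -178.0000 MJ

-178.0000 MJ


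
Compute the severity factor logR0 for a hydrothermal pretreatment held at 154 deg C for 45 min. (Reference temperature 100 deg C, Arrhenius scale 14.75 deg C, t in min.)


logR0 = log10(t * exp((T - 100) / 14.75))
= log10(45 * exp((154 - 100) / 14.75))
= 3.2432

3.2432


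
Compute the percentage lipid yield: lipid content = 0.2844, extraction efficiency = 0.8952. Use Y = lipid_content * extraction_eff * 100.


Y = lipid_content * extraction_eff * 100
= 0.2844 * 0.8952 * 100
= 25.4595%

25.4595%


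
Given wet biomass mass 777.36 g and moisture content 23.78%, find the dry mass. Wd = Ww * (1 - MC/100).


Wd = Ww * (1 - MC/100)
= 777.36 * (1 - 23.78/100)
= 592.5038 g

592.5038 g


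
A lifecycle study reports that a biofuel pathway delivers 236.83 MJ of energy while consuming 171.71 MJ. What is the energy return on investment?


EROI = E_out / E_in
= 236.83 / 171.71
= 1.3792

1.3792


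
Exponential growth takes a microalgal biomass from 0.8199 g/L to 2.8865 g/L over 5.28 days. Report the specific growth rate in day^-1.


mu = ln(X2/X1) / dt
= ln(2.8865/0.8199) / 5.28
= 0.2384 per day

0.2384 per day


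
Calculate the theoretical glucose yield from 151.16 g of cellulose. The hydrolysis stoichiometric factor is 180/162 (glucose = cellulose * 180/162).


glucose = cellulose * 180/162
= 151.16 * 180/162
= 167.9556 g

167.9556 g


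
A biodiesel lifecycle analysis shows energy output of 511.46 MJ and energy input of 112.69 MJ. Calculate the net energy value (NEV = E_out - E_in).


NEV = E_out - E_in
= 511.46 - 112.69
= 398.7700 MJ

398.7700 MJ


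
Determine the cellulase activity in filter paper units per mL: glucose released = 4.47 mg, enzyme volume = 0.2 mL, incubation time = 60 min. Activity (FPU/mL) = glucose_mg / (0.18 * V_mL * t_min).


Activity = glucose_mg / (0.18 mg/umol * V_mL * t_min)
= 4.47 / (0.18 * 0.2 * 60)
= 2.0694 FPU/mL

2.0694 FPU/mL


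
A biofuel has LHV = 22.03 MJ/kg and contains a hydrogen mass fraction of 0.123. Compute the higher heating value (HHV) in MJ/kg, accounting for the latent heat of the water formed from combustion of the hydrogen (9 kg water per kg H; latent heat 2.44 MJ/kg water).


HHV = LHV + H_frac * 9 * 2.44
= 22.03 + 0.123 * 9 * 2.44
= 24.7311 MJ/kg

24.7311 MJ/kg


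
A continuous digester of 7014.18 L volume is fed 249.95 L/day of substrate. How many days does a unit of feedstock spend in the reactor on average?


HRT = V / Q
= 7014.18 / 249.95
= 28.0623 days

28.0623 days


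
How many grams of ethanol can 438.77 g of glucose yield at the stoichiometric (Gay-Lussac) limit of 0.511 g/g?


Theoretical ethanol yield: m_EtOH = 0.511 * m_glucose
m_EtOH = 0.511 * 438.77 = 224.2115 g

224.2115 g


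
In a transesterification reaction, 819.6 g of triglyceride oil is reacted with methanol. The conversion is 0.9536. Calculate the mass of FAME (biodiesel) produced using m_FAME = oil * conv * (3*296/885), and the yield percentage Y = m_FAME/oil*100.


m_FAME = oil * conv * (3 * 296 / 885) = oil * conv * (888/885)
= 819.6 * 0.9536 * 888 / 885
= 784.2200 g
Y = m_FAME / oil * 100 = conv * (888/885) * 100
= 0.9536 * 888 / 885 * 100
= 95.68%

784.2200 g FAME; Y = 95.68%


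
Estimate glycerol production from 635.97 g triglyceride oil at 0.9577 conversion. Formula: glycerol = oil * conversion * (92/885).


glycerol = oil * conv * (92/885)
= 635.97 * 0.9577 * 92 / 885
= 63.3156 g

63.3156 g


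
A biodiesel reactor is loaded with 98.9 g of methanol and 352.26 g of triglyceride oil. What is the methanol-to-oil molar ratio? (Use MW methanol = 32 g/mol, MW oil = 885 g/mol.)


Molar ratio = n_MeOH / n_oil = (MeOH/32) / (oil/885) = (MeOH * 885) / (32 * oil)
= (98.9 * 885) / (32 * 352.26)
= 7.7647

7.7647


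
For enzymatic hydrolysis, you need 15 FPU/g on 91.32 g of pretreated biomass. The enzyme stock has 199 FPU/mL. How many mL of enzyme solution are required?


V = dosage * m_sub / activity
V = 15 * 91.32 / 199
V = 6.8834 mL

6.8834 mL


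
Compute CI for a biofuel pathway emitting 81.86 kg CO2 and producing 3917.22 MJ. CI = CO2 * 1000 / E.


CI = CO2 * 1000 / E
= 81.86 * 1000 / 3917.22
= 20.8975 g CO2/MJ

20.8975 g CO2/MJ


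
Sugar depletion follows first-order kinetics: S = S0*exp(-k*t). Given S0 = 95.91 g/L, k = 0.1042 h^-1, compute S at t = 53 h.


S = S0 * exp(-k * t)
S = 95.91 * exp(-0.1042 * 53)
S = 0.3832 g/L

0.3832 g/L


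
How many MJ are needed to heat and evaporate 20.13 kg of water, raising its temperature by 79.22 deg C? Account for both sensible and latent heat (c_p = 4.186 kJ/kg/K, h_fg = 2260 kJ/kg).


E = m_water * (4.186 * dT + 2260) / 1000
= 20.13 * (4.186 * 79.22 + 2260) / 1000
= 52.1692 MJ

52.1692 MJ


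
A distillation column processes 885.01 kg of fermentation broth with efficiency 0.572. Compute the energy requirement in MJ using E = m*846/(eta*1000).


E = m * 846 / (eta * 1000)
= 885.01 * 846 / (0.572 * 1000)
= 1308.9484 MJ

1308.9484 MJ


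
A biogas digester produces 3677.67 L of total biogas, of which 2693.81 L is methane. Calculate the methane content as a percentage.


CH4% = V_CH4 / V_total * 100
= 2693.81 / 3677.67 * 100
= 73.2477%

73.2477%


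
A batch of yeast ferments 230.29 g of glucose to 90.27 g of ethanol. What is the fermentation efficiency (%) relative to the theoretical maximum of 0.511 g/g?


Fermentation efficiency = (actual / (0.511 * glucose)) * 100
= (90.27 / (0.511 * 230.29)) * 100
= 76.7092%

76.7092%


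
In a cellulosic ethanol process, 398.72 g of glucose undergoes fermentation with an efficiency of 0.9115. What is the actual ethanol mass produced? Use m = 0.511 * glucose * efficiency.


Actual ethanol: m = 0.511 * 398.72 * 0.9115
m = 185.7144 g

185.7144 g


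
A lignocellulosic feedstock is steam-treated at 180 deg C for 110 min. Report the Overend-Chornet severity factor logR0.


logR0 = log10(t * exp((T - 100) / 14.75))
= log10(110 * exp((180 - 100) / 14.75))
= 4.3969

4.3969


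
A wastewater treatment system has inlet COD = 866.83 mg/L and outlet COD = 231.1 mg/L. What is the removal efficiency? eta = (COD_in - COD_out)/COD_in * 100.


eta = (COD_in - COD_out) / COD_in * 100
= (866.83 - 231.1) / 866.83 * 100
= 73.3396%

73.3396%


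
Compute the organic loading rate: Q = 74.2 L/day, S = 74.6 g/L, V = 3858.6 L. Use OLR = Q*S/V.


OLR = Q * S / V
= 74.2 * 74.6 / 3858.6
= 1.4345 g/L/day

1.4345 g/L/day


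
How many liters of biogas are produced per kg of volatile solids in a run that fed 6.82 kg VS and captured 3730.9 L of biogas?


Y = V / VS
= 3730.9 / 6.82
= 547.0528 L/kg VS

547.0528 L/kg VS


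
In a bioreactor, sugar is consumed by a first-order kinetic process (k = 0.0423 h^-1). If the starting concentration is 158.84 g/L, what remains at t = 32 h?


S = S0 * exp(-k * t)
S = 158.84 * exp(-0.0423 * 32)
S = 41.0297 g/L

41.0297 g/L


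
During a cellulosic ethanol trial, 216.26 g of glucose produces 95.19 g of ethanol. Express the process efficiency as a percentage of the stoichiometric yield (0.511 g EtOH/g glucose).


Fermentation efficiency = (actual / (0.511 * glucose)) * 100
= (95.19 / (0.511 * 216.26)) * 100
= 86.1379%

86.1379%


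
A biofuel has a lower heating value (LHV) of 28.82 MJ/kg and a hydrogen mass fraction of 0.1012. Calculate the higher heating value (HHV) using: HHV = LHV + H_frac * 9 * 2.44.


HHV = LHV + H_frac * 9 * 2.44
= 28.82 + 0.1012 * 9 * 2.44
= 31.0424 MJ/kg

31.0424 MJ/kg


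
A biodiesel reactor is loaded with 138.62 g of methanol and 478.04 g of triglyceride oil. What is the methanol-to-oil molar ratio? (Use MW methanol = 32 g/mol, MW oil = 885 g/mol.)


Molar ratio = n_MeOH / n_oil = (MeOH/32) / (oil/885) = (MeOH * 885) / (32 * oil)
= (138.62 * 885) / (32 * 478.04)
= 8.0196

8.0196


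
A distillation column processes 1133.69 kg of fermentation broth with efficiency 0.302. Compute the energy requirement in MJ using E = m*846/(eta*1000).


E = m * 846 / (eta * 1000)
= 1133.69 * 846 / (0.302 * 1000)
= 3175.8336 MJ

3175.8336 MJ


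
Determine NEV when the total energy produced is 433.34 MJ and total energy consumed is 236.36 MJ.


NEV = E_out - E_in
= 433.34 - 236.36
= 196.9800 MJ

196.9800 MJ


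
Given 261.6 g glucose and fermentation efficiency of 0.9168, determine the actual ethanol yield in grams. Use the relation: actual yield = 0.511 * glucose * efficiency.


Actual ethanol: m = 0.511 * 261.6 * 0.9168
m = 122.5556 g

122.5556 g


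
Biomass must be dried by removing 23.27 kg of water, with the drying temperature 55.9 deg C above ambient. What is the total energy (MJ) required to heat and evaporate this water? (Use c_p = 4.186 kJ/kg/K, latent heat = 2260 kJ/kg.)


E = m_water * (4.186 * dT + 2260) / 1000
= 23.27 * (4.186 * 55.9 + 2260) / 1000
= 58.0353 MJ

58.0353 MJ
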